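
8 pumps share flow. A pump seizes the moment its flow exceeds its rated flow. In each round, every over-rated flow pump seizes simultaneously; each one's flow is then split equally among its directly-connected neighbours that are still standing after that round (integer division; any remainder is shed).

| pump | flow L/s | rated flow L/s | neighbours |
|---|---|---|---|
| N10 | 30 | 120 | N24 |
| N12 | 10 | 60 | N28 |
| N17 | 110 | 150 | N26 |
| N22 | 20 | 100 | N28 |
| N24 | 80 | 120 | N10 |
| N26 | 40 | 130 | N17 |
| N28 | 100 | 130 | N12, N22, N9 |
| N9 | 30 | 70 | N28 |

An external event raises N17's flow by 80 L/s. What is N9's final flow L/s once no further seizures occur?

30

Round 1 — N17 at 190 > 150. N17 seizes.
  N17 sheds 190 L/s to N26: 190 each.
    N26: 40+190 = 230 > 130
Round 2 — N26 seizes.
  N26 sheds 230 L/s: no online neighbours, lost.
No further seizures.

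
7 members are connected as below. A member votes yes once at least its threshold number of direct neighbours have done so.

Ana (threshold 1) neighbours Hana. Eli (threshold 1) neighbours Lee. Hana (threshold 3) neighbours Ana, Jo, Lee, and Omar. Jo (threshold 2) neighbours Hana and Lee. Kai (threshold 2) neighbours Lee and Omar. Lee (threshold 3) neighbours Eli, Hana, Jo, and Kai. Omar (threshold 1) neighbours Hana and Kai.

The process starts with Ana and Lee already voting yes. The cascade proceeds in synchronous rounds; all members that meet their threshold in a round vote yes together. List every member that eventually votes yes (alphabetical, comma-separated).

Ana, Eli, Lee

Round 1 — Ana, Lee vote yes (initial).
Round 2 — checking thresholds:
  Eli: 1 of 1 neighbours ≥ 1, votes yes.
  Hana: 2 of 4 neighbours < 3, holds.
  Jo: 1 of 2 neighbours < 2, holds.
  Kai: 1 of 2 neighbours < 2, holds.
Round 3 — no new yes votes; cascade stops.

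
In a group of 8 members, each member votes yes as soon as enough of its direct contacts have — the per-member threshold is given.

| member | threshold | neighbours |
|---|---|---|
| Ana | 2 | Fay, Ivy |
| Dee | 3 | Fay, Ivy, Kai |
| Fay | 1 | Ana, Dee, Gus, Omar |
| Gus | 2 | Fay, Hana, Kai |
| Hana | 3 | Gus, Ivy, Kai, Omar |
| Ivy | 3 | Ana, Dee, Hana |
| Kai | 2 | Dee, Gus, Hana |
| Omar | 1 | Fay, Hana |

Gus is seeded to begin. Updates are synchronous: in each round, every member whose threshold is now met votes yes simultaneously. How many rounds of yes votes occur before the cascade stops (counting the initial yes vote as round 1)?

Round 1 — Gus votes yes (initial).
Round 2 — checking thresholds:
  Fay: 1 of 4 neighbours ≥ 1, votes yes.
  Hana: 1 of 4 neighbours < 3, holds.
  Kai: 1 of 3 neighbours < 2, holds.
Round 3 — checking thresholds:
  Ana: 1 of 2 neighbours < 2, holds.
  Dee: 1 of 3 neighbours < 3, holds.
  Hana: 1 of 4 neighbours < 3, holds.
  Kai: 1 of 3 neighbours < 2, holds.
  Omar: 1 of 2 neighbours ≥ 1, votes yes.
Round 4 — no new yes votes; cascade stops.

3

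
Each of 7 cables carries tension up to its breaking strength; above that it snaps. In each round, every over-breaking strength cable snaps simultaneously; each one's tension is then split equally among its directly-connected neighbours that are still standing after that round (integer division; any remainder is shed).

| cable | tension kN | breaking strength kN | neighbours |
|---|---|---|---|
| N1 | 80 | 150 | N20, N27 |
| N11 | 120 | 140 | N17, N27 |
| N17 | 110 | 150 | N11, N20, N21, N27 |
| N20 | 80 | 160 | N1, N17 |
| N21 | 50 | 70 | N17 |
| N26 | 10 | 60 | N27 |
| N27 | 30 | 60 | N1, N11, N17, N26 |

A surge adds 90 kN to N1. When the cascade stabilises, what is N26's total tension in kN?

48

Round 1 — N1 at 170 > 150. N1 snaps.
  N1 sheds 170 kN to N20, N27: 85 each.
    N20: 80+85 = 165 > 160
    N27: 30+85 = 115 > 60
Round 2 — N20, N27 snap.
  N20 sheds 165 kN to N17: 165 each.
    N17: 110+165 = 275 > 150
  N27 sheds 115 kN to N11, N17, N26: 38 each (1 lost).
    N11: 120+38 = 158 > 140
    N17: 275+38 = 313 > 150
    N26: 10+38 = 48 ≤ 60
Round 3 — N11, N17 snap.
  N11 sheds 158 kN: no online neighbours, lost.
  N17 sheds 313 kN to N21: 313 each.
    N21: 50+313 = 363 > 70
Round 4 — N21 snaps.
  N21 sheds 363 kN: no online neighbours, lost.
No further breaks.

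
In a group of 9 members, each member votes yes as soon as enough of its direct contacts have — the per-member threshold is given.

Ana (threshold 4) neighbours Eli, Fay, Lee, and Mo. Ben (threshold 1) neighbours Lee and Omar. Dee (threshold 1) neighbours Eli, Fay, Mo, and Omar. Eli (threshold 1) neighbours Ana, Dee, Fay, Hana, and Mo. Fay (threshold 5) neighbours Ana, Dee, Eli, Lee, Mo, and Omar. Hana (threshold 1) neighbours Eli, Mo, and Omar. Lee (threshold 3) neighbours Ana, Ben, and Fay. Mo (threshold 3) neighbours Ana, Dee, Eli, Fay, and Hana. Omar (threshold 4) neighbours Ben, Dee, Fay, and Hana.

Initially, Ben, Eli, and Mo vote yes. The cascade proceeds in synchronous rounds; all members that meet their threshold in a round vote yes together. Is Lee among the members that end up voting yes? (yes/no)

Round 1 — Ben, Eli, Mo vote yes (initial).
Round 2 — checking thresholds:
  Ana: 2 of 4 neighbours < 4, below threshold.
  Dee: 2 of 4 neighbours ≥ 1, votes yes.
  Fay: 2 of 6 neighbours < 5, below threshold.
  Hana: 2 of 3 neighbours ≥ 1, votes yes.
  Lee: 1 of 3 neighbours < 3, below threshold.
  Omar: 1 of 4 neighbours < 4, below threshold.
Round 3 — no new yes votes; cascade stops.

no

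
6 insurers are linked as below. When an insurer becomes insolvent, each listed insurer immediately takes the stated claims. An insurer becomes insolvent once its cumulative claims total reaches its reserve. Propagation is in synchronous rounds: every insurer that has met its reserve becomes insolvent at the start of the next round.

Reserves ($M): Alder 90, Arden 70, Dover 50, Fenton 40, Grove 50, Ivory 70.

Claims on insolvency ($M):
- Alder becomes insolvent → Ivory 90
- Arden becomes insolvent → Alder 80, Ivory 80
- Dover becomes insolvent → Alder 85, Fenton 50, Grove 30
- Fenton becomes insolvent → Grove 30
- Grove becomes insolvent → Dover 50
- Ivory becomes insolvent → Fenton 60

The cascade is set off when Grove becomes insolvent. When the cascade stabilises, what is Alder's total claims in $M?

85

Round 1 — Grove becomes insolvent (initial).
  Dover: +50 → 50 ≥ 50
Round 2 — Dover becomes insolvent.
  Alder: +85 → 85 < 90
  Fenton: +50 → 50 ≥ 40
Round 3 — Fenton becomes insolvent.
No further insolvencies.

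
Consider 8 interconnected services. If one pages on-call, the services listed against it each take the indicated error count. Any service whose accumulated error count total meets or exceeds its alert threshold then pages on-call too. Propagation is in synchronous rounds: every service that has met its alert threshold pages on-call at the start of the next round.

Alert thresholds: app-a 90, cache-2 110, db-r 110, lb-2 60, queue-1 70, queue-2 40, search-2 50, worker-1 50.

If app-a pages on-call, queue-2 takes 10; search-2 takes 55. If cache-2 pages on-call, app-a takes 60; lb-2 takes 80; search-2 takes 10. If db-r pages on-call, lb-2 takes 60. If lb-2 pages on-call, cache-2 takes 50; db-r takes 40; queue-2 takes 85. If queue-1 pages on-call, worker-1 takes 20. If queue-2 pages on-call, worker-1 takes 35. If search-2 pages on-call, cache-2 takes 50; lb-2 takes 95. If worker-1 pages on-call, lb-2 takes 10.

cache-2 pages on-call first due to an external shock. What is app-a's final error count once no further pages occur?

Round 1 — cache-2 pages on-call (initial).
  app-a: +60 → 60 < 90
  lb-2: +80 → 80 ≥ 60
  search-2: +10 → 10 < 50
Round 2 — lb-2 pages on-call.
  db-r: +40 → 40 < 110
  queue-2: +85 → 85 ≥ 40
Round 3 — queue-2 pages on-call.
  worker-1: +35 → 35 < 50
No further pages.

60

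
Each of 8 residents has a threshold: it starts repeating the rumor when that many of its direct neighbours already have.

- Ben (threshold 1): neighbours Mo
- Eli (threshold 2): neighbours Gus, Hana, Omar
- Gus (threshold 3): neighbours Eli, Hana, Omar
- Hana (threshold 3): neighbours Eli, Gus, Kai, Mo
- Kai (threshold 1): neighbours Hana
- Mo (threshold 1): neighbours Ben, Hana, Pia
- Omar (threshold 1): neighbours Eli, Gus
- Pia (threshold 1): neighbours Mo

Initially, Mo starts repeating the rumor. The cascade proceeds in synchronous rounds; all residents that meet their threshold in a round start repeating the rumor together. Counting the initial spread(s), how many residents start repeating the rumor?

Round 1 — Mo starts repeating the rumor (initial).
Round 2 — checking thresholds:
  Ben: 1 of 1 neighbours ≥ 1, starts repeating the rumor.
  Hana: 1 of 4 neighbours < 3, below threshold.
  Pia: 1 of 1 neighbours ≥ 1, starts repeating the rumor.
Round 3 — no new spreads; cascade stops.

3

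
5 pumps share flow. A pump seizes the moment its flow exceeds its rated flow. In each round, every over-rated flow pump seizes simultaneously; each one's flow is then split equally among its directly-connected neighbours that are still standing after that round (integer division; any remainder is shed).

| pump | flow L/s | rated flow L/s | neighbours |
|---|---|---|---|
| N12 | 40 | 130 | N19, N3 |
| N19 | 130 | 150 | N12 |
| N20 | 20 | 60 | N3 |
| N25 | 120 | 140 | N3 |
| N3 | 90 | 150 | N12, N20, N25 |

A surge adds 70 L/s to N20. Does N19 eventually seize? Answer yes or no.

no

Round 1 — N20 at 90 > 60. N20 seizes.
  N20 sheds 90 L/s to N3: 90 each.
    N3: 90+90 = 180 > 150
Round 2 — N3 seizes.
  N3 sheds 180 L/s to N12, N25: 90 each.
    N12: 40+90 = 130 ≤ 130
    N25: 120+90 = 210 > 140
Round 3 — N25 seizes.
  N25 sheds 210 L/s: no online neighbours, lost.
No further seizures.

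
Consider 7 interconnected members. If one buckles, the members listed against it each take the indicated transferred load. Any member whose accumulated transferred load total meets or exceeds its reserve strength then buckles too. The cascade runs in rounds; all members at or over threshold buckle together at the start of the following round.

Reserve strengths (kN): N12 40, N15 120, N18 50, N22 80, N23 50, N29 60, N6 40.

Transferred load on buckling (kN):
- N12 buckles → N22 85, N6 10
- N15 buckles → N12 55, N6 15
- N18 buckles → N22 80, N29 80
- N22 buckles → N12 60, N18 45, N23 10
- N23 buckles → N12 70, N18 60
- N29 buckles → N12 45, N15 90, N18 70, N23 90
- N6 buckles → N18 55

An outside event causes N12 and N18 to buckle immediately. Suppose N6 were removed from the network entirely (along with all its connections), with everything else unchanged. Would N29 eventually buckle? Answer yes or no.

yes

With N6 removed:
Round 1 — N12, N18 buckle (initial).
  N22: +85+80 → 165 ≥ 80
  N29: +80 → 80 ≥ 60
Round 2 — N22, N29 buckle.
  N15: +90 → 90 < 120
  N23: +10+90 → 100 ≥ 50
Round 3 — N23 buckles.
No further bucklings.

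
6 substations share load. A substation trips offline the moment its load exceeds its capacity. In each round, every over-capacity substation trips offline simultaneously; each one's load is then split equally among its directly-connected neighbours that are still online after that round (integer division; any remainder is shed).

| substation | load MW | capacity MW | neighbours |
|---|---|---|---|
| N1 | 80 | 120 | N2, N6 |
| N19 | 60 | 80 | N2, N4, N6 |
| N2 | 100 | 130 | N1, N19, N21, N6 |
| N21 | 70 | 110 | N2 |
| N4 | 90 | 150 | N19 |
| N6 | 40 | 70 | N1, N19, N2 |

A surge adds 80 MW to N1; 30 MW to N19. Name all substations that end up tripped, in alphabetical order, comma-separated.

Round 1 — N1 at 160 > 120; N19 at 90 > 80. N1, N19 trip offline.
  N1 sheds 160 MW to N2, N6: 80 each.
    N2: 100+80 = 180 > 130
    N6: 40+80 = 120 > 70
  N19 sheds 90 MW to N2, N4, N6: 30 each.
    N2: 180+30 = 210 > 130
    N4: 90+30 = 120 ≤ 150
    N6: 120+30 = 150 > 70
Round 2 — N2, N6 trip offline.
  N2 sheds 210 MW to N21: 210 each.
    N21: 70+210 = 280 > 110
  N6 sheds 150 MW: no online neighbours, lost.
Round 3 — N21 trips offline.
  N21 sheds 280 MW: no online neighbours, lost.
No further trips.

N1, N19, N2, N21, N6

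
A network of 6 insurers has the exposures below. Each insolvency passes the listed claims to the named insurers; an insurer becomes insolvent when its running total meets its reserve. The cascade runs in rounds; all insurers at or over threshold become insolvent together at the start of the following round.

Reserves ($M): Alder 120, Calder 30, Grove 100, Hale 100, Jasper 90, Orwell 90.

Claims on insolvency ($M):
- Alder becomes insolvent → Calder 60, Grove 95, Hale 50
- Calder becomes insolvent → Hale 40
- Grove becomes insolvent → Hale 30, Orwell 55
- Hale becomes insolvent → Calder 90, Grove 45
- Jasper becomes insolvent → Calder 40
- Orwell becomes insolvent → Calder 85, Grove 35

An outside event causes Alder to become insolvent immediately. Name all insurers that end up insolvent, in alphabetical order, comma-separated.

Round 1 — Alder becomes insolvent (initial).
  Calder: +60 → 60 ≥ 30
  Grove: +95 → 95 < 100
  Hale: +50 → 50 < 100
Round 2 — Calder becomes insolvent.
  Hale: +40 → 90 < 100
No further insolvencies.

Alder, Calder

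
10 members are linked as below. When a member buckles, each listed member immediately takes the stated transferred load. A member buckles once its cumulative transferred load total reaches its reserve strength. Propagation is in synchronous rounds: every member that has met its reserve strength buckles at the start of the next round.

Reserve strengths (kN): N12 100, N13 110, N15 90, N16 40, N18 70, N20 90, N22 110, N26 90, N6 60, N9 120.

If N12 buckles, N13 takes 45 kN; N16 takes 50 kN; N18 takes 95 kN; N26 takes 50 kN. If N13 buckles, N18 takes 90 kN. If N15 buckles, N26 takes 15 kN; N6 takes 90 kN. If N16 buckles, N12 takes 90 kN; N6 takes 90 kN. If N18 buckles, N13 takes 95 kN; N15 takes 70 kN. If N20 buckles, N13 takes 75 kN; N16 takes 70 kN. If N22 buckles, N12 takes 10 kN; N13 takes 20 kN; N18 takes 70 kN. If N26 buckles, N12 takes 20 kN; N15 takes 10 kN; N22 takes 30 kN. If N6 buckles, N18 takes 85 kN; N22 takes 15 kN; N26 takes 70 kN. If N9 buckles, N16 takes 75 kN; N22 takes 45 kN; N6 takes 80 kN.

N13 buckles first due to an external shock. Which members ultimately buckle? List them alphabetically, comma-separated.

Round 1 — N13 buckles (initial).
  N18: +90 → 90 ≥ 70
Round 2 — N18 buckles.
  N15: +70 → 70 < 90
No further bucklings.

N13, N18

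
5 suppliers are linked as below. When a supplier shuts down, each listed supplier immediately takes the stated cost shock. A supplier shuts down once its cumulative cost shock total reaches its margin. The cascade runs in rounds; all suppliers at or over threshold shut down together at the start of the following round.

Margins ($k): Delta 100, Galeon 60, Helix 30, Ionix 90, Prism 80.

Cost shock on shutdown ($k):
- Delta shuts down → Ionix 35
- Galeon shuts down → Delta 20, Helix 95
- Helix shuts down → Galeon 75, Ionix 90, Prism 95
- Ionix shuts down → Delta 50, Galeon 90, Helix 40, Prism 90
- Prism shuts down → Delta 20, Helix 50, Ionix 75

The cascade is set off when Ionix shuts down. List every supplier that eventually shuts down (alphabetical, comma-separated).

Round 1 — Ionix shuts down (initial).
  Delta: +50 → 50 < 100
  Galeon: +90 → 90 ≥ 60
  Helix: +40 → 40 ≥ 30
  Prism: +90 → 90 ≥ 80
Round 2 — Galeon, Helix, Prism shut down.
  Delta: +20+20 → 90 < 100
No further shutdowns.

Galeon, Helix, Ionix, Prism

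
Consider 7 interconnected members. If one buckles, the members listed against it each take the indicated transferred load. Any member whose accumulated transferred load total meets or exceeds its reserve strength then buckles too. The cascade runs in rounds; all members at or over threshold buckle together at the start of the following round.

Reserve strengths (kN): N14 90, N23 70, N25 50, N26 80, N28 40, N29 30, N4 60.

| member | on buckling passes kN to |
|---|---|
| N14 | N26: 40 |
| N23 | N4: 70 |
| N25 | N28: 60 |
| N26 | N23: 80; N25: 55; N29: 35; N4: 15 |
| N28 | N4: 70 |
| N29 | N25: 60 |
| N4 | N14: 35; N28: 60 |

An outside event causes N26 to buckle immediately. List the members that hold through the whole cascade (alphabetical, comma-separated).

Round 1 — N26 buckles (initial).
  N23: +80 → 80 ≥ 70
  N25: +55 → 55 ≥ 50
  N29: +35 → 35 ≥ 30
  N4: +15 → 15 < 60
Round 2 — N23, N25, N29 buckle.
  N28: +60 → 60 ≥ 40
  N4: +70 → 85 ≥ 60
Round 3 — N28, N4 buckle.
  N14: +35 → 35 < 90
No further bucklings.

N14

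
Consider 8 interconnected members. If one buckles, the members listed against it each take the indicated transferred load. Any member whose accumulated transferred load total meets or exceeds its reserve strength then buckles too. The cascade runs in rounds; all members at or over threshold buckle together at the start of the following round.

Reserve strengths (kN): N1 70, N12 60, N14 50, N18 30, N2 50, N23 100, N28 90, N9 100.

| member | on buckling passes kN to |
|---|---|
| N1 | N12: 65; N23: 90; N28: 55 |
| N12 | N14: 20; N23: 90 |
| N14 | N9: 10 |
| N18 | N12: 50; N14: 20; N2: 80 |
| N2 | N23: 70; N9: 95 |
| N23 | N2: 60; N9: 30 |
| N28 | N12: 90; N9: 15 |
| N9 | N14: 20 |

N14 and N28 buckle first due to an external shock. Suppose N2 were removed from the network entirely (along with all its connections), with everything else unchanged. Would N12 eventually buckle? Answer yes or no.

With N2 removed:
Round 1 — N14, N28 buckle (initial).
  N12: +90 → 90 ≥ 60
  N9: +10+15 → 25 < 100
Round 2 — N12 buckles.
  N23: +90 → 90 < 100
No further bucklings.

yes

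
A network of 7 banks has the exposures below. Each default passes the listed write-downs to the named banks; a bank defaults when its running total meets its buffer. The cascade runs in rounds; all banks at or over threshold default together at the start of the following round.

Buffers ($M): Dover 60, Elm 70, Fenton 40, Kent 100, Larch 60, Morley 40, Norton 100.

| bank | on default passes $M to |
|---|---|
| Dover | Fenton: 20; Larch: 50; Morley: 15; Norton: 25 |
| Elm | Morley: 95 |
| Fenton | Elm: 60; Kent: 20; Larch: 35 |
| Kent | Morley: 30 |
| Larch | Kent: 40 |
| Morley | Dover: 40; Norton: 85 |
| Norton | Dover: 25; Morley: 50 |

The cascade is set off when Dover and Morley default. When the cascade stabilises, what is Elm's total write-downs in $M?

Round 1 — Dover, Morley default (initial).
  Fenton: +20 → 20 < 40
  Larch: +50 → 50 < 60
  Norton: +25+85 → 110 ≥ 100
Round 2 — Norton defaults.
No further defaults.

0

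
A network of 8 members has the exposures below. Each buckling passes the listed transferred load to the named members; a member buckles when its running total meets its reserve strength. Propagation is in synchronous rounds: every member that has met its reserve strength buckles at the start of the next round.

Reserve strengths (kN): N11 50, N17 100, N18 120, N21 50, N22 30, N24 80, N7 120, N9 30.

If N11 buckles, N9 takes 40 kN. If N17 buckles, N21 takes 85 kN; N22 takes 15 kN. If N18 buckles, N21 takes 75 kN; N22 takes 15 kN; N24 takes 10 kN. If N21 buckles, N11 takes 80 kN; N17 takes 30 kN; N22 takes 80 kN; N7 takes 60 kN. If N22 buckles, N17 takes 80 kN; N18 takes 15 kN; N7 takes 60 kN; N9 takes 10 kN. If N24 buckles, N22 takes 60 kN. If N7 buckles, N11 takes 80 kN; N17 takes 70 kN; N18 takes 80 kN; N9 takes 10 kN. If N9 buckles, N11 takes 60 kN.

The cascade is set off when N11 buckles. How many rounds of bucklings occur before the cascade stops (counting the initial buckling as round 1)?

2

Round 1 — N11 buckles (initial).
  N9: +40 → 40 ≥ 30
Round 2 — N9 buckles.
No further bucklings.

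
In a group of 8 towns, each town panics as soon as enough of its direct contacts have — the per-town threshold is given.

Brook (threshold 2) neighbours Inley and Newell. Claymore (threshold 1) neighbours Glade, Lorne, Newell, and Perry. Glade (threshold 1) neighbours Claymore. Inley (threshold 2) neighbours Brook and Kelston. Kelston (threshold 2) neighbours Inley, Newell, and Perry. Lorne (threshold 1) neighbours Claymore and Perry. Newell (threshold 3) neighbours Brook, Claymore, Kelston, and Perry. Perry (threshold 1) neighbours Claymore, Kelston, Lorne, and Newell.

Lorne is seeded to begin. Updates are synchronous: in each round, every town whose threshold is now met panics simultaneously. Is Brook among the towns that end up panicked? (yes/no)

no

Round 1 — Lorne panics (initial).
Round 2 — checking thresholds:
  Claymore: 1 of 4 neighbours ≥ 1, panics.
  Perry: 1 of 4 neighbours ≥ 1, panics.
Round 3 — checking thresholds:
  Glade: 1 of 1 neighbours ≥ 1, panics.
  Kelston: 1 of 3 neighbours < 2, not yet.
  Newell: 2 of 4 neighbours < 3, not yet.
Round 4 — no new panics; cascade stops.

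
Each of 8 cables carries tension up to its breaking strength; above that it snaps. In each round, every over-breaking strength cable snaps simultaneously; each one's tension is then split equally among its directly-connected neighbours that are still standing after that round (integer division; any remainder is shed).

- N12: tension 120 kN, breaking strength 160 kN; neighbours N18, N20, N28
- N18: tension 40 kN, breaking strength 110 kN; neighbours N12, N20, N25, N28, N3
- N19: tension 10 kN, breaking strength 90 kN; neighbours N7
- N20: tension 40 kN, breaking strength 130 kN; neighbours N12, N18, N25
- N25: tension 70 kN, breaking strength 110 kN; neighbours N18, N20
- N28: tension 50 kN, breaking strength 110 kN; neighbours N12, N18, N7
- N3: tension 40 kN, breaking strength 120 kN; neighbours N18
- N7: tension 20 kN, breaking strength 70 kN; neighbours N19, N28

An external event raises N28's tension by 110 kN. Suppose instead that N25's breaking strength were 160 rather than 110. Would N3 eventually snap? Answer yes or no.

no

With N25's breaking strength at 160:
Round 1 — N28 at 160 > 110. N28 snaps.
  N28 sheds 160 kN to N12, N18, N7: 53 each (1 lost).
    N12: 120+53 = 173 > 160
    N18: 40+53 = 93 ≤ 110
    N7: 20+53 = 73 > 70
Round 2 — N12, N7 snap.
  N12 sheds 173 kN to N18, N20: 86 each (1 lost).
    N18: 93+86 = 179 > 110
    N20: 40+86 = 126 ≤ 130
  N7 sheds 73 kN to N19: 73 each.
    N19: 10+73 = 83 ≤ 90
Round 3 — N18 snaps.
  N18 sheds 179 kN to N20, N25, N3: 59 each (2 lost).
    N20: 126+59 = 185 > 130
    N25: 70+59 = 129 ≤ 160
    N3: 40+59 = 99 ≤ 120
Round 4 — N20 snaps.
  N20 sheds 185 kN to N25: 185 each.
    N25: 129+185 = 314 > 160
Round 5 — N25 snaps.
  N25 sheds 314 kN: no online neighbours, lost.
No further breaks.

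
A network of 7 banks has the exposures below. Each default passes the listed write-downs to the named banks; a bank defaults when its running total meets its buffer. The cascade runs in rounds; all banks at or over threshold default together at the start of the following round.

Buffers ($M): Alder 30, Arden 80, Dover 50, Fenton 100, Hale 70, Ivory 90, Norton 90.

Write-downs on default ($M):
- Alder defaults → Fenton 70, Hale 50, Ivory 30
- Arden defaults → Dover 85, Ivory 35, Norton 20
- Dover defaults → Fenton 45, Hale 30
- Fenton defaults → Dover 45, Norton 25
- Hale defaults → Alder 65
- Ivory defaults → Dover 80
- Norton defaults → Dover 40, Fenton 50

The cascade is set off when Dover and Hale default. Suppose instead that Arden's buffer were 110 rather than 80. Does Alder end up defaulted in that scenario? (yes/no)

yes

With Arden's buffer at 110:
Round 1 — Dover, Hale default (initial).
  Alder: +65 → 65 ≥ 30
  Fenton: +45 → 45 < 100
Round 2 — Alder defaults.
  Fenton: +70 → 115 ≥ 100
  Ivory: +30 → 30 < 90
Round 3 — Fenton defaults.
  Norton: +25 → 25 < 90
No further defaults.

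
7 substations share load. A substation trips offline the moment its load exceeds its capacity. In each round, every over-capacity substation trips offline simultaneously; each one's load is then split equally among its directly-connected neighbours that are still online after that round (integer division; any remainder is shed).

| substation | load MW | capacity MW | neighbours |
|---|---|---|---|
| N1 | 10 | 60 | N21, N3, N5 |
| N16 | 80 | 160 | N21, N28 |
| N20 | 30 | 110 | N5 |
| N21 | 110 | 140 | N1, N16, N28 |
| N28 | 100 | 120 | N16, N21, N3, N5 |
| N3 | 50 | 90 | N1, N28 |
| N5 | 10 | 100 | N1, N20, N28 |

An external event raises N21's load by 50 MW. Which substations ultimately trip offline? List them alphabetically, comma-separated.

N1, N16, N21, N28, N3

Round 1 — N21 at 160 > 140. N21 trips offline.
  N21 sheds 160 MW to N1, N16, N28: 53 each (1 lost).
    N1: 10+53 = 63 > 60
    N16: 80+53 = 133 ≤ 160
    N28: 100+53 = 153 > 120
Round 2 — N1, N28 trip offline.
  N1 sheds 63 MW to N3, N5: 31 each (1 lost).
    N3: 50+31 = 81 ≤ 90
    N5: 10+31 = 41 ≤ 100
  N28 sheds 153 MW to N16, N3, N5: 51 each.
    N16: 133+51 = 184 > 160
    N3: 81+51 = 132 > 90
    N5: 41+51 = 92 ≤ 100
Round 3 — N16, N3 trip offline.
  N16 sheds 184 MW: no online neighbours, lost.
  N3 sheds 132 MW: no online neighbours, lost.
No further trips.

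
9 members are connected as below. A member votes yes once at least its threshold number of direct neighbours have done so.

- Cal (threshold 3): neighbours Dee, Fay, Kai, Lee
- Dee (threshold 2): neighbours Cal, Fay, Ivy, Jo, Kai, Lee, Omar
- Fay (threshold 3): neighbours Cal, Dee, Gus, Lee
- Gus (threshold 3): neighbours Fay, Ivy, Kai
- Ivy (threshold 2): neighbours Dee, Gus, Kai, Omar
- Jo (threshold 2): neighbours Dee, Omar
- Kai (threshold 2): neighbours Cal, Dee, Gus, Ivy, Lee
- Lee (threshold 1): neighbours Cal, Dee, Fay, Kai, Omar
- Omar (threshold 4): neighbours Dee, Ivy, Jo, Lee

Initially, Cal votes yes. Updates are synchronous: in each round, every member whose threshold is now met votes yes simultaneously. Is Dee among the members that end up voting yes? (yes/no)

yes

Round 1 — Cal votes yes (initial).
Round 2 — checking thresholds:
  Dee: 1 of 7 neighbours < 2, holds.
  Fay: 1 of 4 neighbours < 3, holds.
  Kai: 1 of 5 neighbours < 2, holds.
  Lee: 1 of 5 neighbours ≥ 1, votes yes.
Round 3 — checking thresholds:
  Dee: 2 of 7 neighbours ≥ 2, votes yes.
  Fay: 2 of 4 neighbours < 3, holds.
  Kai: 2 of 5 neighbours ≥ 2, votes yes.
  Omar: 1 of 4 neighbours < 4, holds.
Round 4 — checking thresholds:
  Fay: 3 of 4 neighbours ≥ 3, votes yes.
  Gus: 1 of 3 neighbours < 3, holds.
  Ivy: 2 of 4 neighbours ≥ 2, votes yes.
  Jo: 1 of 2 neighbours < 2, holds.
  Omar: 2 of 4 neighbours < 4, holds.
Round 5 — checking thresholds:
  Gus: 3 of 3 neighbours ≥ 3, votes yes.
  Jo: 1 of 2 neighbours < 2, holds.
  Omar: 3 of 4 neighbours < 4, holds.
Round 6 — no new yes votes; cascade stops.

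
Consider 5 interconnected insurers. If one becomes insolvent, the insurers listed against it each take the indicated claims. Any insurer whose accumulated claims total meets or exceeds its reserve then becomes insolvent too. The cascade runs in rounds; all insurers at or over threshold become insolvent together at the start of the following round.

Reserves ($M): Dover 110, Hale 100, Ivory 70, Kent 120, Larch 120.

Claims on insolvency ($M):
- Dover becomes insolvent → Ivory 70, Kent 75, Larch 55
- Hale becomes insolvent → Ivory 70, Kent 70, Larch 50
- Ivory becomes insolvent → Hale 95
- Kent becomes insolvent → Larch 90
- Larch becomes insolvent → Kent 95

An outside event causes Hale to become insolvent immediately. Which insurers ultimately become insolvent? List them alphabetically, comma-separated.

Hale, Ivory

Round 1 — Hale becomes insolvent (initial).
  Ivory: +70 → 70 ≥ 70
  Kent: +70 → 70 < 120
  Larch: +50 → 50 < 120
Round 2 — Ivory becomes insolvent.
No further insolvencies.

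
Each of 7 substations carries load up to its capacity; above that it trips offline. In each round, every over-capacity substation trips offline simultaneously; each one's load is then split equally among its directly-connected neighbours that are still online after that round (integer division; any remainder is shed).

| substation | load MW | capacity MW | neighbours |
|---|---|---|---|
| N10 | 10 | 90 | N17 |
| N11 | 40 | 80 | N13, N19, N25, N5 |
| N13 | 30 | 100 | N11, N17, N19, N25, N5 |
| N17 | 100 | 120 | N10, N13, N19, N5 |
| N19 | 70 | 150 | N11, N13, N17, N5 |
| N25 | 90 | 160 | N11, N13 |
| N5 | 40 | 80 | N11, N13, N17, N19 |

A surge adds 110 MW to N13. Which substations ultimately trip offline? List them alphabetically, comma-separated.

N11, N13, N17, N19, N25, N5

Round 1 — N13 at 140 > 100. N13 trips offline.
  N13 sheds 140 MW to N11, N17, N19, N25, N5: 28 each.
    N11: 40+28 = 68 ≤ 80
    N17: 100+28 = 128 > 120
    N19: 70+28 = 98 ≤ 150
    N25: 90+28 = 118 ≤ 160
    N5: 40+28 = 68 ≤ 80
Round 2 — N17 trips offline.
  N17 sheds 128 MW to N10, N19, N5: 42 each (2 lost).
    N10: 10+42 = 52 ≤ 90
    N19: 98+42 = 140 ≤ 150
    N5: 68+42 = 110 > 80
Round 3 — N5 trips offline.
  N5 sheds 110 MW to N11, N19: 55 each.
    N11: 68+55 = 123 > 80
    N19: 140+55 = 195 > 150
Round 4 — N11, N19 trip offline.
  N11 sheds 123 MW to N25: 123 each.
    N25: 118+123 = 241 > 160
  N19 sheds 195 MW: no online neighbours, lost.
Round 5 — N25 trips offline.
  N25 sheds 241 MW: no online neighbours, lost.
No further trips.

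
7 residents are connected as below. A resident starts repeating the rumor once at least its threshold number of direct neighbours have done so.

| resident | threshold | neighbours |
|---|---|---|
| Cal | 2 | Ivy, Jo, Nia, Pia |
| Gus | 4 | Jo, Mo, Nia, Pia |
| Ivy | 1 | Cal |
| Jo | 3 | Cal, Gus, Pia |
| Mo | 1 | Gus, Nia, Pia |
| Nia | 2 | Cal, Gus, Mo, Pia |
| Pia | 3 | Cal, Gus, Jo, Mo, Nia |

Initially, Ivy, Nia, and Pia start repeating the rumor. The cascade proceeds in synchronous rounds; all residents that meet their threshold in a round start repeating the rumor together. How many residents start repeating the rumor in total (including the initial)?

5

Round 1 — Ivy, Nia, Pia start repeating the rumor (initial).
Round 2 — checking thresholds:
  Cal: 3 of 4 neighbours ≥ 2, starts repeating the rumor.
  Gus: 2 of 4 neighbours < 4, holds.
  Jo: 1 of 3 neighbours < 3, holds.
  Mo: 2 of 3 neighbours ≥ 1, starts repeating the rumor.
Round 3 — no new spreads; cascade stops.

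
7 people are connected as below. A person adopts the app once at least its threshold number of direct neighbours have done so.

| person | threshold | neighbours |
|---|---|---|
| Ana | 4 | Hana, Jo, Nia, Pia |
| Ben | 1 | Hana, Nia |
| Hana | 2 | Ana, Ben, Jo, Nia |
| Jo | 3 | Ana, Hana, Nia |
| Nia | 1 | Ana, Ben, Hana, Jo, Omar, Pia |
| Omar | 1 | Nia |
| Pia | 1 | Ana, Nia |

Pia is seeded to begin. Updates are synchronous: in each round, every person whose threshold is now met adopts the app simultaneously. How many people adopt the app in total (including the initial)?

Round 1 — Pia adopts the app (initial).
Round 2 — checking thresholds:
  Ana: 1 of 4 neighbours < 4, not yet.
  Nia: 1 of 6 neighbours ≥ 1, adopts the app.
Round 3 — checking thresholds:
  Ana: 2 of 4 neighbours < 4, not yet.
  Ben: 1 of 2 neighbours ≥ 1, adopts the app.
  Hana: 1 of 4 neighbours < 2, not yet.
  Jo: 1 of 3 neighbours < 3, not yet.
  Omar: 1 of 1 neighbours ≥ 1, adopts the app.
Round 4 — checking thresholds:
  Ana: 2 of 4 neighbours < 4, not yet.
  Hana: 2 of 4 neighbours ≥ 2, adopts the app.
  Jo: 1 of 3 neighbours < 3, not yet.
Round 5 — no new adoptions; cascade stops.

5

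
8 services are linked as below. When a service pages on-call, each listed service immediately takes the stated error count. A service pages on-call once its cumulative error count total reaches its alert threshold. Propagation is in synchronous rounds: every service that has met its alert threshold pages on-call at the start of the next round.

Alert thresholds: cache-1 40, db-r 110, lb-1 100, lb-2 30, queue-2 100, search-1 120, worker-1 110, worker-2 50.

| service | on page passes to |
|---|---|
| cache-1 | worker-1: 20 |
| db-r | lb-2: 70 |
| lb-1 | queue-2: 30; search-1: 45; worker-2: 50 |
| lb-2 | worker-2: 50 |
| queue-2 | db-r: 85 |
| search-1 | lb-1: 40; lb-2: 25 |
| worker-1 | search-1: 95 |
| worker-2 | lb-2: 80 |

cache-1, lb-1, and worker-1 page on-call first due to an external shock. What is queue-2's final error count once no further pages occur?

Round 1 — cache-1, lb-1, worker-1 page on-call (initial).
  queue-2: +30 → 30 < 100
  search-1: +45+95 → 140 ≥ 120
  worker-2: +50 → 50 ≥ 50
Round 2 — search-1, worker-2 page on-call.
  lb-2: +25+80 → 105 ≥ 30
Round 3 — lb-2 pages on-call.
No further pages.

30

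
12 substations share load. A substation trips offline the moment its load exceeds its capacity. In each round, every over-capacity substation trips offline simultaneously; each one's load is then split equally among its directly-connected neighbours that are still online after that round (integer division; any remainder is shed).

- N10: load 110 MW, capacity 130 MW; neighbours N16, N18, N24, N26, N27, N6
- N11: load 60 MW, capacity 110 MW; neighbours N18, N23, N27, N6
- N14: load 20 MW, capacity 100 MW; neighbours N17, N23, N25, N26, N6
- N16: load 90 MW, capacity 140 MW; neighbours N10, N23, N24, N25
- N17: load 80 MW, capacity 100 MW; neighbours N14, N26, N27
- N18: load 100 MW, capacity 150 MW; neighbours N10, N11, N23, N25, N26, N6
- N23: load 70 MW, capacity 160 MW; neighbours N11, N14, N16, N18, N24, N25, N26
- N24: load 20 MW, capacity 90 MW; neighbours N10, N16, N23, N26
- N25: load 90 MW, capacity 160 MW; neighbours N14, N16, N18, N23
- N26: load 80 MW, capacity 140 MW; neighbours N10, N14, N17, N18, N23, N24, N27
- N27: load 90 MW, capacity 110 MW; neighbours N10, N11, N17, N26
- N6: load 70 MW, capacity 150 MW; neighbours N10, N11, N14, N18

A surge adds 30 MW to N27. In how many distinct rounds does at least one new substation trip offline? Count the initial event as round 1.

Round 1 — N27 at 120 > 110. N27 trips offline.
  N27 sheds 120 MW to N10, N11, N17, N26: 30 each.
    N10: 110+30 = 140 > 130
    N11: 60+30 = 90 ≤ 110
    N17: 80+30 = 110 > 100
    N26: 80+30 = 110 ≤ 140
Round 2 — N10, N17 trip offline.
  N10 sheds 140 MW to N16, N18, N24, N26, N6: 28 each.
    N16: 90+28 = 118 ≤ 140
    N18: 100+28 = 128 ≤ 150
    N24: 20+28 = 48 ≤ 90
    N26: 110+28 = 138 ≤ 140
    N6: 70+28 = 98 ≤ 150
  N17 sheds 110 MW to N14, N26: 55 each.
    N14: 20+55 = 75 ≤ 100
    N26: 138+55 = 193 > 140
Round 3 — N26 trips offline.
  N26 sheds 193 MW to N14, N18, N23, N24: 48 each (1 lost).
    N14: 75+48 = 123 > 100
    N18: 128+48 = 176 > 150
    N23: 70+48 = 118 ≤ 160
    N24: 48+48 = 96 > 90
Round 4 — N14, N18, N24 trip offline.
  N14 sheds 123 MW to N23, N25, N6: 41 each.
    N23: 118+41 = 159 ≤ 160
    N25: 90+41 = 131 ≤ 160
    N6: 98+41 = 139 ≤ 150
  N18 sheds 176 MW to N11, N23, N25, N6: 44 each.
    N11: 90+44 = 134 > 110
    N23: 159+44 = 203 > 160
    N25: 131+44 = 175 > 160
    N6: 139+44 = 183 > 150
  N24 sheds 96 MW to N16, N23: 48 each.
    N16: 118+48 = 166 > 140
    N23: 203+48 = 251 > 160
Round 5 — N11, N16, N23, N25, N6 trip offline.
  N11 sheds 134 MW: no online neighbours, lost.
  N16 sheds 166 MW: no online neighbours, lost.
  N23 sheds 251 MW: no online neighbours, lost.
  N25 sheds 175 MW: no online neighbours, lost.
  N6 sheds 183 MW: no online neighbours, lost.
No further trips.

5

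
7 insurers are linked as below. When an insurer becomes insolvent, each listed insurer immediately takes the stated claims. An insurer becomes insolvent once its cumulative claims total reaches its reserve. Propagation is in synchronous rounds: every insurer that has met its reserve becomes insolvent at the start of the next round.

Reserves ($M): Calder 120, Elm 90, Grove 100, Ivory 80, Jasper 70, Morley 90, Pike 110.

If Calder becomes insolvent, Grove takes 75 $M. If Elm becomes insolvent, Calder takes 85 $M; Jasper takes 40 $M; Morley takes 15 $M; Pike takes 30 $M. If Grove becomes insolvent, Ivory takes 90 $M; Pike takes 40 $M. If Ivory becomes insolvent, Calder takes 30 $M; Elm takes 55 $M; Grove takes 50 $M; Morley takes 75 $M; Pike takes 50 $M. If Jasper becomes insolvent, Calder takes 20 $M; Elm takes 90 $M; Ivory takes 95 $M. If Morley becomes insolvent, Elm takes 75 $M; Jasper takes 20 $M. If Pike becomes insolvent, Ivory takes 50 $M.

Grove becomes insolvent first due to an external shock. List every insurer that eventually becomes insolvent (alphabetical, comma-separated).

Round 1 — Grove becomes insolvent (initial).
  Ivory: +90 → 90 ≥ 80
  Pike: +40 → 40 < 110
Round 2 — Ivory becomes insolvent.
  Calder: +30 → 30 < 120
  Elm: +55 → 55 < 90
  Morley: +75 → 75 < 90
  Pike: +50 → 90 < 110
No further insolvencies.

Grove, Ivory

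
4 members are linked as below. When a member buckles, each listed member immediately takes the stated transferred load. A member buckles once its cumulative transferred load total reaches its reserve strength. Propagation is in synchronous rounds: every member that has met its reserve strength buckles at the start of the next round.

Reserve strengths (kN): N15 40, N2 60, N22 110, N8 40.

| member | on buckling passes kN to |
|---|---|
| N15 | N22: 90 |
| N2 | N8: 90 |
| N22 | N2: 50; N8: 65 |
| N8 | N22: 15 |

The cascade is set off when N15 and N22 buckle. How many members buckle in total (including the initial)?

3

Round 1 — N15, N22 buckle (initial).
  N2: +50 → 50 < 60
  N8: +65 → 65 ≥ 40
Round 2 — N8 buckles.
No further bucklings.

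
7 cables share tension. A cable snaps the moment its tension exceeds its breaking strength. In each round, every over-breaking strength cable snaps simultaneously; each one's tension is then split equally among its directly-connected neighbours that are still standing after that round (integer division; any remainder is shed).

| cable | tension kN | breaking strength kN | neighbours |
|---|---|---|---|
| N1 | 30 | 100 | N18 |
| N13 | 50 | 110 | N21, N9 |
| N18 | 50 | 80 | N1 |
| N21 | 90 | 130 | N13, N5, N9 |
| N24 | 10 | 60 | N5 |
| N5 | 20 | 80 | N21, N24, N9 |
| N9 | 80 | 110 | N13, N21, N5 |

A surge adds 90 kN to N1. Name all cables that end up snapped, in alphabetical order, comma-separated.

Round 1 — N1 at 120 > 100. N1 snaps.
  N1 sheds 120 kN to N18: 120 each.
    N18: 50+120 = 170 > 80
Round 2 — N18 snaps.
  N18 sheds 170 kN: no online neighbours, lost.
No further breaks.

N1, N18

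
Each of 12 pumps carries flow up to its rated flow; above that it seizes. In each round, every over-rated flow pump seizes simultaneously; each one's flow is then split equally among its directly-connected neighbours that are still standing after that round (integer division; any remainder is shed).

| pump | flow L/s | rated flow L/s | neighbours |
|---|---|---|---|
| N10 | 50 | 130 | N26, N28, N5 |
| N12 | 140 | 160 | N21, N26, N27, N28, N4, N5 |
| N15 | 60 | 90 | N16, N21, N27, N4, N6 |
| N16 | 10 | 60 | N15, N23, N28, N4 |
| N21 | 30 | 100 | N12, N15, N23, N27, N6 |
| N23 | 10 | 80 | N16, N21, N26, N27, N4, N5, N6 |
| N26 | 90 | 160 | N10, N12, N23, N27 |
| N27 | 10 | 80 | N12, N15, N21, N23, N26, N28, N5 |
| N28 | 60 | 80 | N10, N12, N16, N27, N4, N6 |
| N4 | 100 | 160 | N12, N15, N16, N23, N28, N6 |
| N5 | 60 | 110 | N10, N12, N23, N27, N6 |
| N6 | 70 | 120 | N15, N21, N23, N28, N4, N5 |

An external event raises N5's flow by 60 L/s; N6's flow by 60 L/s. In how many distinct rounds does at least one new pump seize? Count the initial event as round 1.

Round 1 — N5 at 120 > 110; N6 at 130 > 120. N5, N6 seize.
  N5 sheds 120 L/s to N10, N12, N23, N27: 30 each.
    N10: 50+30 = 80 ≤ 130
    N12: 140+30 = 170 > 160
    N23: 10+30 = 40 ≤ 80
    N27: 10+30 = 40 ≤ 80
  N6 sheds 130 L/s to N15, N21, N23, N28, N4: 26 each.
    N15: 60+26 = 86 ≤ 90
    N21: 30+26 = 56 ≤ 100
    N23: 40+26 = 66 ≤ 80
    N28: 60+26 = 86 > 80
    N4: 100+26 = 126 ≤ 160
Round 2 — N12, N28 seize.
  N12 sheds 170 L/s to N21, N26, N27, N4: 42 each (2 lost).
    N21: 56+42 = 98 ≤ 100
    N26: 90+42 = 132 ≤ 160
    N27: 40+42 = 82 > 80
    N4: 126+42 = 168 > 160
  N28 sheds 86 L/s to N10, N16, N27, N4: 21 each (2 lost).
    N10: 80+21 = 101 ≤ 130
    N16: 10+21 = 31 ≤ 60
    N27: 82+21 = 103 > 80
    N4: 168+21 = 189 > 160
Round 3 — N27, N4 seize.
  N27 sheds 103 L/s to N15, N21, N23, N26: 25 each (3 lost).
    N15: 86+25 = 111 > 90
    N21: 98+25 = 123 > 100
    N23: 66+25 = 91 > 80
    N26: 132+25 = 157 ≤ 160
  N4 sheds 189 L/s to N15, N16, N23: 63 each.
    N15: 111+63 = 174 > 90
    N16: 31+63 = 94 > 60
    N23: 91+63 = 154 > 80
Round 4 — N15, N16, N21, N23 seize.
  N15 sheds 174 L/s: no online neighbours, lost.
  N16 sheds 94 L/s: no online neighbours, lost.
  N21 sheds 123 L/s: no online neighbours, lost.
  N23 sheds 154 L/s to N26: 154 each.
    N26: 157+154 = 311 > 160
Round 5 — N26 seizes.
  N26 sheds 311 L/s to N10: 311 each.
    N10: 101+311 = 412 > 130
Round 6 — N10 seizes.
  N10 sheds 412 L/s: no online neighbours, lost.
No further seizures.

6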